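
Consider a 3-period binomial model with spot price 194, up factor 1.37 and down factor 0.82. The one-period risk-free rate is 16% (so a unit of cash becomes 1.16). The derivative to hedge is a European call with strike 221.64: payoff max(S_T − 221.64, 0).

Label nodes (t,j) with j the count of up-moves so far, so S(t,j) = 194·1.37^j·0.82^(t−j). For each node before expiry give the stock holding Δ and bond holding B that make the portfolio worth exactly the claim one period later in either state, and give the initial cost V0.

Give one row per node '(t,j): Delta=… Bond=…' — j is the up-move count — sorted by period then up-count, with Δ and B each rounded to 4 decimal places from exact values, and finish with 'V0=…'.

Since d<R<u, set p* = (R−d)/(u−d) = 0.6182; price each node as the discounted p*-expectation of its children.
Payoff layer (t=3): V(3,0)=0.0000, V(3,1)=0.0000, V(3,2)=76.9373, V(3,3)=277.2025
Node (2,0) S=130.4456: V=(p*·0.0000+(1−p*)·0.0000)/1.16=0.0000; Δ=(0.0000−0.0000)/(178.7105−106.9654)=0.0000; B=V−Δ·S=0.0000
Node (2,1) S=217.9396: V=(p*·76.9373+(1−p*)·0.0000)/1.16=41.0010; Δ=(76.9373−0.0000)/(298.5773−178.7105)=0.6419; B=V−Δ·S=-98.8849
Node (2,2) S=364.1186: V=(p*·277.2025+(1−p*)·76.9373)/1.16=173.0496; Δ=(277.2025−76.9373)/(498.8425−298.5773)=1.0000; B=V−Δ·S=-191.0690
Node (1,0) S=159.0800: V=(p*·41.0010+(1−p*)·0.0000)/1.16=21.8501; Δ=(41.0010−0.0000)/(217.9396−130.4456)=0.4686; B=V−Δ·S=-52.6973
Node (1,1) S=265.7800: V=(p*·173.0496+(1−p*)·41.0010)/1.16=105.7164; Δ=(173.0496−41.0010)/(364.1186−217.9396)=0.9033; B=V−Δ·S=-134.3719
Node (0,0) S=194.0000: V=(p*·105.7164+(1−p*)·21.8501)/1.16=63.5300; Δ=(105.7164−21.8501)/(265.7800−159.0800)=0.7860; B=V−Δ·S=-88.9543
Self-financing check: at every node Δ·S+B equals the discounted successor values.

(0,0): Delta=0.7860 Bond=-88.9543
(1,0): Delta=0.4686 Bond=-52.6973
(1,1): Delta=0.9033 Bond=-134.3719
(2,0): Delta=0.0000 Bond=0.0000
(2,1): Delta=0.6419 Bond=-98.8849
(2,2): Delta=1.0000 Bond=-191.0690
V0=63.5300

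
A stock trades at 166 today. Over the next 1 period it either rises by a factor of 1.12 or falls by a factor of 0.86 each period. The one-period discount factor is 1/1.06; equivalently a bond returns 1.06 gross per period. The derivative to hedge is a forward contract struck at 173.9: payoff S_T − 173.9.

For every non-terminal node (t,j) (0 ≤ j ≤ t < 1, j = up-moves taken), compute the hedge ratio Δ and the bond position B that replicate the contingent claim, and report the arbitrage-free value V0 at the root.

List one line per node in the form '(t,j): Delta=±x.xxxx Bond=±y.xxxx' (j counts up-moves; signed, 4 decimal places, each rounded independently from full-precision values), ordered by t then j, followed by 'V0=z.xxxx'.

(0,0): Delta=1.0000 Bond=-164.0566
V0=1.9434

Under the risk-neutral measure, an up-move has probability p* = (R−d)/(u−d) = 0.7692 and values discount at R = 1.06.
Terminal values V(1,·): V(1,0)=-31.1400, V(1,1)=12.0200
(0,0): S=166.0000. Δ = (V_up−V_dn)/(S_up−S_dn) = (12.0200−-31.1400)/(185.9200−142.7600) = 1.0000. V = [p*·12.0200 + (1−p*)·-31.1400]/1.06 = 1.9434. B = V − Δ·S = -164.0566.
Check: Δ(0,0)·S0 + B(0,0) = 1.9434 = V0.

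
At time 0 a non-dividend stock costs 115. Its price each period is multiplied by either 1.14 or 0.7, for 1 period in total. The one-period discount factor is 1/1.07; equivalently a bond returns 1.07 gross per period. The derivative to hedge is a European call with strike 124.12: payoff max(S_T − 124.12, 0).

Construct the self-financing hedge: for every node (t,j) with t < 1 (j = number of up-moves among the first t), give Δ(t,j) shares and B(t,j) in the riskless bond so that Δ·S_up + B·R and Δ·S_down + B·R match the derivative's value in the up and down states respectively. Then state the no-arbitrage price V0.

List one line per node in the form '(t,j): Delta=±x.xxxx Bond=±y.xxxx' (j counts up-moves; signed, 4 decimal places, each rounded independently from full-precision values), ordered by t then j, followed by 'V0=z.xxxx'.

Under the risk-neutral measure, an up-move has probability p* = (R−d)/(u−d) = 0.8409 and values discount at R = 1.07.
Payoff layer (t=1): V(1,0)=0.0000, V(1,1)=6.9800
(0,0): S=115.0000. Δ = (V_up−V_dn)/(S_up−S_dn) = (6.9800−0.0000)/(131.1000−80.5000) = 0.1379. V = [p*·6.9800 + (1−p*)·0.0000]/1.07 = 5.4856. B = V − Δ·S = -10.3781.
Each (Δ,B) replicates both successor values, so the strategy is self-financing and V0 is arbitrage-free.

(0,0): Delta=0.1379 Bond=-10.3781
V0=5.4856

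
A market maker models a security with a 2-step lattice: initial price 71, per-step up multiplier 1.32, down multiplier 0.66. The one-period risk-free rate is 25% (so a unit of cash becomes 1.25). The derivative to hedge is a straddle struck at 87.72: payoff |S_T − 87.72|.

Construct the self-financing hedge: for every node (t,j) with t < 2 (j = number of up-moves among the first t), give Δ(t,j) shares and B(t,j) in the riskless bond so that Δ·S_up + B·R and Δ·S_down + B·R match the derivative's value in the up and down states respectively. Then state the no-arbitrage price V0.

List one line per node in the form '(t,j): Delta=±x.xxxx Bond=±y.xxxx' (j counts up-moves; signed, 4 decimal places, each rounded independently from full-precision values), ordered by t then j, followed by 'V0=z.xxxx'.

Under the risk-neutral measure, an up-move has probability p* = (R−d)/(u−d) = 0.8939 and values discount at R = 1.25.
Payoff layer (t=2): V(2,0)=56.7924, V(2,1)=25.8648, V(2,2)=35.9904
Node (1,0) S=46.8600: V=(p*·25.8648+(1−p*)·56.7924)/1.25=23.3160; Δ=(25.8648−56.7924)/(61.8552−30.9276)=-1.0000; B=V−Δ·S=70.1760
Node (1,1) S=93.7200: V=(p*·35.9904+(1−p*)·25.8648)/1.25=27.9332; Δ=(35.9904−25.8648)/(123.7104−61.8552)=0.1637; B=V−Δ·S=12.5914
Node (0,0) S=71.0000: V=(p*·27.9332+(1−p*)·23.3160)/1.25=21.9548; Δ=(27.9332−23.3160)/(93.7200−46.8600)=0.0985; B=V−Δ·S=14.9591
The time-0 hedge costs 21.9548, which is the no-arbitrage price.

(0,0): Delta=0.0985 Bond=14.9591
(1,0): Delta=-1.0000 Bond=70.1760
(1,1): Delta=0.1637 Bond=12.5914
V0=21.9548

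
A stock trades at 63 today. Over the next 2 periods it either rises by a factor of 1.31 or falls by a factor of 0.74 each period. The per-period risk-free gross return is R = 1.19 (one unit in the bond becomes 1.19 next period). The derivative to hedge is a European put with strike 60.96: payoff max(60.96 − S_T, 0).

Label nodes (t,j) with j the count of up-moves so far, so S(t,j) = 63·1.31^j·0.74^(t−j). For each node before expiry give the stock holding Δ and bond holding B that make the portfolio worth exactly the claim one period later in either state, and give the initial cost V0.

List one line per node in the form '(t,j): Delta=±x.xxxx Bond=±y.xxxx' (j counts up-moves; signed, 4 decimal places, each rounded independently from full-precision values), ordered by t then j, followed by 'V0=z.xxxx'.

(0,0): Delta=-0.1304 Bond=9.0410
(1,0): Delta=-0.9958 Bond=51.1045
(1,1): Delta=0.0000 Bond=0.0000
V0=0.8282

The replicating-portfolio and risk-neutral prices coincide; use p* = (1.19−0.74)/(1.31−0.74) = 0.7895 for the latter.
Terminal values V(2,·): V(2,0)=26.4612, V(2,1)=0.0000, V(2,2)=0.0000
  t=1,j=0: stock 46.6200 → up 61.0722 (V=0.0000), down 34.4988 (V=26.4612). Price 4.6813; hedge Δ=-0.9958, bond B=51.1045.
  t=1,j=1: stock 82.5300 → up 108.1143 (V=0.0000), down 61.0722 (V=0.0000). Price 0.0000; hedge Δ=0.0000, bond B=0.0000.
  t=0,j=0: stock 63.0000 → up 82.5300 (V=0.0000), down 46.6200 (V=4.6813). Price 0.8282; hedge Δ=-0.1304, bond B=9.0410.
Self-financing check: at every node Δ·S+B equals the discounted successor values.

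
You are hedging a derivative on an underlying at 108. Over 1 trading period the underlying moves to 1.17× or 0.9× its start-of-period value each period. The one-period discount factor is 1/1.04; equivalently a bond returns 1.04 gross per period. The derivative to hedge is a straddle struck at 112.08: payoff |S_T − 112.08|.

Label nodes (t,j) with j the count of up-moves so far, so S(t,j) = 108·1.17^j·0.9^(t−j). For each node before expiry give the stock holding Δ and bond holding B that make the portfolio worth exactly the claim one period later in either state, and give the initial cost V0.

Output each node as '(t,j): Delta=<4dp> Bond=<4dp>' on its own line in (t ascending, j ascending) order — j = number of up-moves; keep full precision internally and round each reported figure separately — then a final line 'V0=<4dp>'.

The replicating-portfolio and risk-neutral prices coincide; use p* = (1.04−0.9)/(1.17−0.9) = 0.5185 for the latter.
At expiry t=1: V(1,0)=14.8800, V(1,1)=14.2800
(0,0): S=108.0000. Δ = (V_up−V_dn)/(S_up−S_dn) = (14.2800−14.8800)/(126.3600−97.2000) = -0.0206. V = [p*·14.2800 + (1−p*)·14.8800]/1.04 = 14.0085. B = V − Δ·S = 16.2308.
Each (Δ,B) replicates both successor values, so the strategy is self-financing and V0 is arbitrage-free.

(0,0): Delta=-0.0206 Bond=16.2308
V0=14.0085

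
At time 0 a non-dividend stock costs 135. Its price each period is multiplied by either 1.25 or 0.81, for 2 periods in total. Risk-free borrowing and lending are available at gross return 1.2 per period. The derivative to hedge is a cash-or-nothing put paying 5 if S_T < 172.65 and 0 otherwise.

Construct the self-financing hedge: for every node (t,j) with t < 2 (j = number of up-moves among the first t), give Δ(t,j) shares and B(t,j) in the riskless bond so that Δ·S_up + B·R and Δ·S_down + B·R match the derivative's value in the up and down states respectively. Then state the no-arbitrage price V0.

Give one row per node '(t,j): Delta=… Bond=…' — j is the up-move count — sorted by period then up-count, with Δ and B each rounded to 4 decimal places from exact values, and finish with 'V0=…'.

Since d<R<u, set p* = (R−d)/(u−d) = 0.8864; price each node as the discounted p*-expectation of its children.
Payoff layer (t=2): V(2,0)=5.0000, V(2,1)=5.0000, V(2,2)=0.0000
(1,0): S=109.3500. Δ = (V_up−V_dn)/(S_up−S_dn) = (5.0000−5.0000)/(136.6875−88.5735) = 0.0000. V = [p*·5.0000 + (1−p*)·5.0000]/1.2 = 4.1667. B = V − Δ·S = 4.1667.
(1,1): S=168.7500. Δ = (V_up−V_dn)/(S_up−S_dn) = (0.0000−5.0000)/(210.9375−136.6875) = -0.0673. V = [p*·0.0000 + (1−p*)·5.0000]/1.2 = 0.4735. B = V − Δ·S = 11.8371.
(0,0): S=135.0000. Δ = (V_up−V_dn)/(S_up−S_dn) = (0.4735−4.1667)/(168.7500−109.3500) = -0.0622. V = [p*·0.4735 + (1−p*)·4.1667]/1.2 = 0.7443. B = V − Δ·S = 9.1379.
Check: Δ(0,0)·S0 + B(0,0) = 0.7443 = V0.

(0,0): Delta=-0.0622 Bond=9.1379
(1,0): Delta=0.0000 Bond=4.1667
(1,1): Delta=-0.0673 Bond=11.8371
V0=0.7443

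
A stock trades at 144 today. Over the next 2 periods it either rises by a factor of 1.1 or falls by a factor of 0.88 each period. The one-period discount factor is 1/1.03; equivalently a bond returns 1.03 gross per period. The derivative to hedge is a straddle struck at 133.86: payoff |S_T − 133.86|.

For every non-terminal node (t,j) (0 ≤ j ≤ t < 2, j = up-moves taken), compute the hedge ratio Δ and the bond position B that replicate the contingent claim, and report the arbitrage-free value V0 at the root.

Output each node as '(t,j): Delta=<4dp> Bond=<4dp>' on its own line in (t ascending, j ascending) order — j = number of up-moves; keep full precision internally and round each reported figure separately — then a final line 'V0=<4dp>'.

(0,0): Delta=0.5642 Bond=-59.1553
(1,0): Delta=-0.6031 Bond=86.9942
(1,1): Delta=1.0000 Bond=-129.9612
V0=22.0891

The replicating-portfolio and risk-neutral prices coincide; use p* = (1.03−0.88)/(1.1−0.88) = 0.6818 for the latter.
At expiry t=2: V(2,0)=22.3464, V(2,1)=5.5320, V(2,2)=40.3800
  t=1,j=0: stock 126.7200 → up 139.3920 (V=5.5320), down 111.5136 (V=22.3464). Price 10.5651; hedge Δ=-0.6031, bond B=86.9942.
  t=1,j=1: stock 158.4000 → up 174.2400 (V=40.3800), down 139.3920 (V=5.5320). Price 28.4388; hedge Δ=1.0000, bond B=-129.9612.
  t=0,j=0: stock 144.0000 → up 158.4000 (V=28.4388), down 126.7200 (V=10.5651). Price 22.0891; hedge Δ=0.5642, bond B=-59.1553.
Check: Δ(0,0)·S0 + B(0,0) = 22.0891 = V0.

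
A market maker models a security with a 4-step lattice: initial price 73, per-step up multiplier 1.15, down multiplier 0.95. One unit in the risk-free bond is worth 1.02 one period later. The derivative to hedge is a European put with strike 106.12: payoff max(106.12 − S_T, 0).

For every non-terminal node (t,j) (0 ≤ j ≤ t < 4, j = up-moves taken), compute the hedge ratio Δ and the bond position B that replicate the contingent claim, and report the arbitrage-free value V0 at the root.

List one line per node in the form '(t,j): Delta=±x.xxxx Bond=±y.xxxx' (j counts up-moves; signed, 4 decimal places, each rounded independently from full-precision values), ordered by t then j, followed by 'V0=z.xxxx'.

(0,0): Delta=-0.9403 Bond=93.9825
(1,0): Delta=-1.0000 Bond=99.9992
(1,1): Delta=-0.8488 Bond=88.1790
(2,0): Delta=-1.0000 Bond=101.9992
(2,1): Delta=-1.0000 Bond=101.9992
(2,2): Delta=-0.6169 Bond=67.5516
(3,0): Delta=-1.0000 Bond=104.0392
(3,1): Delta=-1.0000 Bond=104.0392
(3,2): Delta=-1.0000 Bond=104.0392
(3,3): Delta=-0.0292 Bond=3.6491
V0=25.3373

Risk-neutral probability p* = (R−d)/(u−d) = (1.02−0.95)/(1.15−0.95) = 0.3500.
Terminal values V(4,·): V(4,0)=46.6610, V(4,1)=34.1434, V(4,2)=18.9904, V(4,3)=0.6473, V(4,4)=0.0000
  t=3,j=0: stock 62.5884 → up 71.9766 (V=34.1434), down 59.4590 (V=46.6610). Price 41.4508; hedge Δ=-1.0000, bond B=104.0392.
  t=3,j=1: stock 75.7649 → up 87.1296 (V=18.9904), down 71.9766 (V=34.1434). Price 28.2743; hedge Δ=-1.0000, bond B=104.0392.
  t=3,j=2: stock 91.7154 → up 105.4727 (V=0.6473), down 87.1296 (V=18.9904). Price 12.3238; hedge Δ=-1.0000, bond B=104.0392.
  t=3,j=3: stock 111.0239 → up 127.6775 (V=0.0000), down 105.4727 (V=0.6473). Price 0.4125; hedge Δ=-0.0292, bond B=3.6491.
  t=2,j=0: stock 65.8825 → up 75.7649 (V=28.2743), down 62.5884 (V=41.4508). Price 36.1167; hedge Δ=-1.0000, bond B=101.9992.
  t=2,j=1: stock 79.7525 → up 91.7154 (V=12.3238), down 75.7649 (V=28.2743). Price 22.2467; hedge Δ=-1.0000, bond B=101.9992.
  t=2,j=2: stock 96.5425 → up 111.0239 (V=0.4125), down 91.7154 (V=12.3238). Price 7.9950; hedge Δ=-0.6169, bond B=67.5516.
  t=1,j=0: stock 69.3500 → up 79.7525 (V=22.2467), down 65.8825 (V=36.1167). Price 30.6492; hedge Δ=-1.0000, bond B=99.9992.
  t=1,j=1: stock 83.9500 → up 96.5425 (V=7.9950), down 79.7525 (V=22.2467). Price 16.9202; hedge Δ=-0.8488, bond B=88.1790.
  t=0,j=0: stock 73.0000 → up 83.9500 (V=16.9202), down 69.3500 (V=30.6492). Price 25.3373; hedge Δ=-0.9403, bond B=93.9825.
The time-0 hedge costs 25.3373, which is the no-arbitrage price.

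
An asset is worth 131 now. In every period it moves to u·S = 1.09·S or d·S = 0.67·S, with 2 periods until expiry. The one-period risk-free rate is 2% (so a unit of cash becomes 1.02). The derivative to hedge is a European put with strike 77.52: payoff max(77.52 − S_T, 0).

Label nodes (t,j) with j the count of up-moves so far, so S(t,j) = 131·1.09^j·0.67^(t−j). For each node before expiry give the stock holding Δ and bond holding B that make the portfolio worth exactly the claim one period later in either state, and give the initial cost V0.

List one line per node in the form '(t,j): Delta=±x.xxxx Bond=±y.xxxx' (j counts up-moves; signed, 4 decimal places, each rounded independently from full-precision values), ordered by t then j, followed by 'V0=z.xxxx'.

No-arbitrage ⇒ martingale measure with p* = (R−d)/(u−d) = 0.8333.
Terminal payoffs: V(2,0)=18.7141, V(2,1)=0.0000, V(2,2)=0.0000
Node (1,0) S=87.7700: V=(p*·0.0000+(1−p*)·18.7141)/1.02=3.0579; Δ=(0.0000−18.7141)/(95.6693−58.8059)=-0.5077; B=V−Δ·S=47.6152
Node (1,1) S=142.7900: V=(p*·0.0000+(1−p*)·0.0000)/1.02=0.0000; Δ=(0.0000−0.0000)/(155.6411−95.6693)=0.0000; B=V−Δ·S=0.0000
Node (0,0) S=131.0000: V=(p*·0.0000+(1−p*)·3.0579)/1.02=0.4997; Δ=(0.0000−3.0579)/(142.7900−87.7700)=-0.0556; B=V−Δ·S=7.7803
The time-0 hedge costs 0.4997, which is the no-arbitrage price.

(0,0): Delta=-0.0556 Bond=7.7803
(1,0): Delta=-0.5077 Bond=47.6152
(1,1): Delta=0.0000 Bond=0.0000
V0=0.4997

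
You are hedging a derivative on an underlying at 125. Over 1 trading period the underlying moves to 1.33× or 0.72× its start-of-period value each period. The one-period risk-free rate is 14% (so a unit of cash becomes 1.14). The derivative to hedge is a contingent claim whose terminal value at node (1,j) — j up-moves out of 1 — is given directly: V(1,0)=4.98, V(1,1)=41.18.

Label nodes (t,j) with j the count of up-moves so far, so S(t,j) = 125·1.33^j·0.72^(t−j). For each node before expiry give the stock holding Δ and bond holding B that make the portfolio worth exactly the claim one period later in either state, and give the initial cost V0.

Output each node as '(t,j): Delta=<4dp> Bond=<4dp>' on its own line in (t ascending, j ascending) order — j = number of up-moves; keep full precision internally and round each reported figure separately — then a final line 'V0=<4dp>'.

The replicating-portfolio and risk-neutral prices coincide; use p* = (1.14−0.72)/(1.33−0.72) = 0.6885 for the latter.
At expiry t=1: V(1,0)=4.9800, V(1,1)=41.1800
(0,0): S=125.0000. Δ = (V_up−V_dn)/(S_up−S_dn) = (41.1800−4.9800)/(166.2500−90.0000) = 0.4748. V = [p*·41.1800 + (1−p*)·4.9800]/1.14 = 26.2321. B = V − Δ·S = -33.1122.
Check: Δ(0,0)·S0 + B(0,0) = 26.2321 = V0.

(0,0): Delta=0.4748 Bond=-33.1122
V0=26.2321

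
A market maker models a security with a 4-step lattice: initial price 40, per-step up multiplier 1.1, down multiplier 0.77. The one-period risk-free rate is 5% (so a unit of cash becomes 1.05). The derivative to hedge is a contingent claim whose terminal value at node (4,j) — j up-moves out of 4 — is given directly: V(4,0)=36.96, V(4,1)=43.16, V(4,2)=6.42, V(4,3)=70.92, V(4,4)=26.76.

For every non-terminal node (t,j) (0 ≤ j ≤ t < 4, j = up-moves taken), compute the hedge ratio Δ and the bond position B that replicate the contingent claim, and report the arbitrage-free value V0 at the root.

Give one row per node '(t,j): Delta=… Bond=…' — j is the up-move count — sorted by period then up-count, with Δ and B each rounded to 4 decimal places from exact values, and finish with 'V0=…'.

(0,0): Delta=-0.5231 Bond=54.8941
(1,0): Delta=3.3136 Bond=-60.5306
(1,1): Delta=-1.0027 Bond=78.7404
(2,0): Delta=-3.6792 Bond=102.2825
(2,1): Delta=4.1877 Bond=-93.1714
(2,2): Delta=-1.6515 Bond=114.0790
(3,0): Delta=1.0288 Bond=21.4222
(3,1): Delta=-4.2677 Bond=122.7492
(3,2): Delta=5.2446 Bond=-137.2190
(3,3): Delta=-2.5135 Bond=165.6762
V0=33.9698

The replicating-portfolio and risk-neutral prices coincide; use p* = (1.05−0.77)/(1.1−0.77) = 0.8485 for the latter.
At expiry t=4: V(4,0)=36.9600, V(4,1)=43.1600, V(4,2)=6.4200, V(4,3)=70.9200, V(4,4)=26.7600
Node (3,0) S=18.2613: V=(p*·43.1600+(1−p*)·36.9600)/1.05=40.2101; Δ=(43.1600−36.9600)/(20.0875−14.0612)=1.0288; B=V−Δ·S=21.4222
Node (3,1) S=26.0876: V=(p*·6.4200+(1−p*)·43.1600)/1.05=11.4159; Δ=(6.4200−43.1600)/(28.6964−20.0875)=-4.2677; B=V−Δ·S=122.7492
Node (3,2) S=37.2680: V=(p*·70.9200+(1−p*)·6.4200)/1.05=58.2355; Δ=(70.9200−6.4200)/(40.9948−28.6964)=5.2446; B=V−Δ·S=-137.2190
Node (3,3) S=53.2400: V=(p*·26.7600+(1−p*)·70.9200)/1.05=31.8580; Δ=(26.7600−70.9200)/(58.5640−40.9948)=-2.5135; B=V−Δ·S=165.6762
Node (2,0) S=23.7160: V=(p*·11.4159+(1−p*)·40.2101)/1.05=15.0273; Δ=(11.4159−40.2101)/(26.0876−18.2613)=-3.6792; B=V−Δ·S=102.2825
Node (2,1) S=33.8800: V=(p*·58.2355+(1−p*)·11.4159)/1.05=48.7063; Δ=(58.2355−11.4159)/(37.2680−26.0876)=4.1877; B=V−Δ·S=-93.1714
Node (2,2) S=48.4000: V=(p*·31.8580+(1−p*)·58.2355)/1.05=34.1472; Δ=(31.8580−58.2355)/(53.2400−37.2680)=-1.6515; B=V−Δ·S=114.0790
Node (1,0) S=30.8000: V=(p*·48.7063+(1−p*)·15.0273)/1.05=41.5271; Δ=(48.7063−15.0273)/(33.8800−23.7160)=3.3136; B=V−Δ·S=-60.5306
Node (1,1) S=44.0000: V=(p*·34.1472+(1−p*)·48.7063)/1.05=34.6221; Δ=(34.1472−48.7063)/(48.4000−33.8800)=-1.0027; B=V−Δ·S=78.7404
Node (0,0) S=40.0000: V=(p*·34.6221+(1−p*)·41.5271)/1.05=33.9698; Δ=(34.6221−41.5271)/(44.0000−30.8000)=-0.5231; B=V−Δ·S=54.8941
Check: Δ(0,0)·S0 + B(0,0) = 33.9698 = V0.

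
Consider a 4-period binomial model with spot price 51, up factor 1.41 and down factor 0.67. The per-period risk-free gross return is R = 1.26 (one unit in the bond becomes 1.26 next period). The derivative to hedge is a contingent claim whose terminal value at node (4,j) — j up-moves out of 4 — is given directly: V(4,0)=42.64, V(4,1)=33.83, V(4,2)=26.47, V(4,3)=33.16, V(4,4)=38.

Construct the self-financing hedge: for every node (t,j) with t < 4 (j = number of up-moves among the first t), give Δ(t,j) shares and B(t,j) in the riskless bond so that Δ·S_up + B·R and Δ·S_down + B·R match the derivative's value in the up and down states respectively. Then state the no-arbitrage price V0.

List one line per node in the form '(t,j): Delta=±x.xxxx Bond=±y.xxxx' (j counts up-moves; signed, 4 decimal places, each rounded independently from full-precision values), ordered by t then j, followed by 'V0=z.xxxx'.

Risk-neutral probability p* = (R−d)/(u−d) = (1.26−0.67)/(1.41−0.67) = 0.7973.
Payoff layer (t=4): V(4,0)=42.6400, V(4,1)=33.8300, V(4,2)=26.4700, V(4,3)=33.1600, V(4,4)=38.0000
(3,0): S=15.3389. Δ = (V_up−V_dn)/(S_up−S_dn) = (33.8300−42.6400)/(21.6279−10.2771) = -0.7762. V = [p*·33.8300 + (1−p*)·42.6400]/1.26 = 28.2665. B = V − Δ·S = 40.1719.
(3,1): S=32.2804. Δ = (V_up−V_dn)/(S_up−S_dn) = (26.4700−33.8300)/(45.5154−21.6279) = -0.3081. V = [p*·26.4700 + (1−p*)·33.8300]/1.26 = 22.1920. B = V − Δ·S = 32.1379.
(3,2): S=67.9334. Δ = (V_up−V_dn)/(S_up−S_dn) = (33.1600−26.4700)/(95.7861−45.5154) = 0.1331. V = [p*·33.1600 + (1−p*)·26.4700]/1.26 = 25.2412. B = V − Δ·S = 16.2007.
(3,3): S=142.9643. Δ = (V_up−V_dn)/(S_up−S_dn) = (38.0000−33.1600)/(201.5796−95.7861) = 0.0457. V = [p*·38.0000 + (1−p*)·33.1600]/1.26 = 29.3801. B = V − Δ·S = 22.8396.
(2,0): S=22.8939. Δ = (V_up−V_dn)/(S_up−S_dn) = (22.1920−28.2665)/(32.2804−15.3389) = -0.3586. V = [p*·22.1920 + (1−p*)·28.2665]/1.26 = 18.5899. B = V − Δ·S = 26.7988.
(2,1): S=48.1797. Δ = (V_up−V_dn)/(S_up−S_dn) = (25.2412−22.1920)/(67.9334−32.2804) = 0.0855. V = [p*·25.2412 + (1−p*)·22.1920]/1.26 = 19.5422. B = V − Δ·S = 15.4216.
(2,2): S=101.3931. Δ = (V_up−V_dn)/(S_up−S_dn) = (29.3801−25.2412)/(142.9643−67.9334) = 0.0552. V = [p*·29.3801 + (1−p*)·25.2412]/1.26 = 22.6517. B = V − Δ·S = 17.0586.
(1,0): S=34.1700. Δ = (V_up−V_dn)/(S_up−S_dn) = (19.5422−18.5899)/(48.1797−22.8939) = 0.0377. V = [p*·19.5422 + (1−p*)·18.5899]/1.26 = 15.3565. B = V − Δ·S = 14.0697.
(1,1): S=71.9100. Δ = (V_up−V_dn)/(S_up−S_dn) = (22.6517−19.5422)/(101.3931−48.1797) = 0.0584. V = [p*·22.6517 + (1−p*)·19.5422]/1.26 = 17.4773. B = V − Δ·S = 13.2752.
(0,0): S=51.0000. Δ = (V_up−V_dn)/(S_up−S_dn) = (17.4773−15.3565)/(71.9100−34.1700) = 0.0562. V = [p*·17.4773 + (1−p*)·15.3565]/1.26 = 13.5297. B = V − Δ·S = 10.6637.
Check: Δ(0,0)·S0 + B(0,0) = 13.5297 = V0.

(0,0): Delta=0.0562 Bond=10.6637
(1,0): Delta=0.0377 Bond=14.0697
(1,1): Delta=0.0584 Bond=13.2752
(2,0): Delta=-0.3586 Bond=26.7988
(2,1): Delta=0.0855 Bond=15.4216
(2,2): Delta=0.0552 Bond=17.0586
(3,0): Delta=-0.7762 Bond=40.1719
(3,1): Delta=-0.3081 Bond=32.1379
(3,2): Delta=0.1331 Bond=16.2007
(3,3): Delta=0.0457 Bond=22.8396
V0=13.5297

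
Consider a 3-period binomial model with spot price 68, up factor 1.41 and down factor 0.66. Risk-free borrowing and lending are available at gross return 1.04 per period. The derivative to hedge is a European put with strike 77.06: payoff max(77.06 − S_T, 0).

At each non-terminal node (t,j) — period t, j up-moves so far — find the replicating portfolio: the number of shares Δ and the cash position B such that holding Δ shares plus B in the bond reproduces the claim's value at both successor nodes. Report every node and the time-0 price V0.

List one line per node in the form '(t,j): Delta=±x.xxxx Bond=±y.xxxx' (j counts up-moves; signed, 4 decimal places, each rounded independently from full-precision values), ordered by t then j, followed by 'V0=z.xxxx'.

(0,0): Delta=-0.4179 Bond=46.1618
(1,0): Delta=-0.8239 Bond=66.2312
(1,1): Delta=-0.2328 Bond=30.2650
(2,0): Delta=-1.0000 Bond=74.0962
(2,1): Delta=-0.7437 Bond=63.8019
(2,2): Delta=0.0000 Bond=0.0000
V0=17.7459

Under the risk-neutral measure, an up-move has probability p* = (R−d)/(u−d) = 0.5067 and values discount at R = 1.04.
Terminal values V(3,·): V(3,0)=57.5103, V(3,1)=35.2947, V(3,2)=0.0000, V(3,3)=0.0000
Node (2,0) S=29.6208: V=(p*·35.2947+(1−p*)·57.5103)/1.04=44.4754; Δ=(35.2947−57.5103)/(41.7653−19.5497)=-1.0000; B=V−Δ·S=74.0962
Node (2,1) S=63.2808: V=(p*·0.0000+(1−p*)·35.2947)/1.04=16.7423; Δ=(0.0000−35.2947)/(89.2259−41.7653)=-0.7437; B=V−Δ·S=63.8019
Node (2,2) S=135.1908: V=(p*·0.0000+(1−p*)·0.0000)/1.04=0.0000; Δ=(0.0000−0.0000)/(190.6190−89.2259)=0.0000; B=V−Δ·S=0.0000
Node (1,0) S=44.8800: V=(p*·16.7423+(1−p*)·44.4754)/1.04=29.2538; Δ=(16.7423−44.4754)/(63.2808−29.6208)=-0.8239; B=V−Δ·S=66.2312
Node (1,1) S=95.8800: V=(p*·0.0000+(1−p*)·16.7423)/1.04=7.9419; Δ=(0.0000−16.7423)/(135.1908−63.2808)=-0.2328; B=V−Δ·S=30.2650
Node (0,0) S=68.0000: V=(p*·7.9419+(1−p*)·29.2538)/1.04=17.7459; Δ=(7.9419−29.2538)/(95.8800−44.8800)=-0.4179; B=V−Δ·S=46.1618
Each (Δ,B) replicates both successor values, so the strategy is self-financing and V0 is arbitrage-free.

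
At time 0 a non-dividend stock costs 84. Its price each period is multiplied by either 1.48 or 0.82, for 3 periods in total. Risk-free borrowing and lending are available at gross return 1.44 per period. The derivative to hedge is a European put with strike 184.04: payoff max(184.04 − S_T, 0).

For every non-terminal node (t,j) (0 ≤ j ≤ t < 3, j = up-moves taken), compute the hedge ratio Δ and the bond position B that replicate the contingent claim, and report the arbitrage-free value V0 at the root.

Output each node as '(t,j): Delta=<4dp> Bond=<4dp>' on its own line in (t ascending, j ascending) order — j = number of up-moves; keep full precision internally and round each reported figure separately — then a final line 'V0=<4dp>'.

(0,0): Delta=-0.3224 Bond=29.2235
(1,0): Delta=-1.0000 Bond=88.7539
(1,1): Delta=-0.2982 Bond=39.0708
(2,0): Delta=-1.0000 Bond=127.8056
(2,1): Delta=-1.0000 Bond=127.8056
(2,2): Delta=-0.2731 Bond=51.6462
V0=2.1406

Since d<R<u, set p* = (R−d)/(u−d) = 0.9394; price each node as the discounted p*-expectation of its children.
Terminal values V(3,·): V(3,0)=137.7251, V(3,1)=100.4472, V(3,2)=33.1652, V(3,3)=0.0000
  t=2,j=0: stock 56.4816 → up 83.5928 (V=100.4472), down 46.3149 (V=137.7251). Price 71.3240; hedge Δ=-1.0000, bond B=127.8056.
  t=2,j=1: stock 101.9424 → up 150.8748 (V=33.1652), down 83.5928 (V=100.4472). Price 25.8632; hedge Δ=-1.0000, bond B=127.8056.
  t=2,j=2: stock 183.9936 → up 272.3105 (V=0.0000), down 150.8748 (V=33.1652). Price 1.3958; hedge Δ=-0.2731, bond B=51.6462.
  t=1,j=0: stock 68.8800 → up 101.9424 (V=25.8632), down 56.4816 (V=71.3240). Price 19.8739; hedge Δ=-1.0000, bond B=88.7539.
  t=1,j=1: stock 124.3200 → up 183.9936 (V=1.3958), down 101.9424 (V=25.8632). Price 1.9991; hedge Δ=-0.2982, bond B=39.0708.
  t=0,j=0: stock 84.0000 → up 124.3200 (V=1.9991), down 68.8800 (V=19.8739). Price 2.1406; hedge Δ=-0.3224, bond B=29.2235.
The time-0 hedge costs 2.1406, which is the no-arbitrage price.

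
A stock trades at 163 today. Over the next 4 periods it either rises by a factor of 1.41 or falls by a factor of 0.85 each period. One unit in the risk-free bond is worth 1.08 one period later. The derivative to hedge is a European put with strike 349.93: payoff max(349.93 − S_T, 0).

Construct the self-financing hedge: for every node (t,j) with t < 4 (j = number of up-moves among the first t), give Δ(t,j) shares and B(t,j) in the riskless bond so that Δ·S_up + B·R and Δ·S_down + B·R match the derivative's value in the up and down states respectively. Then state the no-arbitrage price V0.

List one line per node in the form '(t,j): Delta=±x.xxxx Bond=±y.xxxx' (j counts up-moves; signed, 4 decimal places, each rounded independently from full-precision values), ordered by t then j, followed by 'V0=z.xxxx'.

(0,0): Delta=-0.7461 Bond=226.5944
(1,0): Delta=-0.9283 Bond=269.9693
(1,1): Delta=-0.5885 Bond=208.4974
(2,0): Delta=-1.0000 Bond=300.0086
(2,1): Delta=-0.8663 Bond=279.4549
(2,2): Delta=-0.3482 Bond=147.3007
(3,0): Delta=-1.0000 Bond=324.0093
(3,1): Delta=-1.0000 Bond=324.0093
(3,2): Delta=-0.7507 Bond=269.9619
(3,3): Delta=0.0000 Bond=0.0000
V0=104.9812

Since d<R<u, set p* = (R−d)/(u−d) = 0.4107; price each node as the discounted p*-expectation of its children.
Terminal payoffs: V(4,0)=264.8430, V(4,1)=208.7857, V(4,2)=115.7964, V(4,3)=0.0000, V(4,4)=0.0000
  t=3,j=0: stock 100.1024 → up 141.1443 (V=208.7857), down 85.0870 (V=264.8430). Price 223.9069; hedge Δ=-1.0000, bond B=324.0093.
  t=3,j=1: stock 166.0522 → up 234.1336 (V=115.7964), down 141.1443 (V=208.7857). Price 157.9571; hedge Δ=-1.0000, bond B=324.0093.
  t=3,j=2: stock 275.4513 → up 388.3863 (V=0.0000), down 234.1336 (V=115.7964). Price 63.1826; hedge Δ=-0.7507, bond B=269.9619.
  t=3,j=3: stock 456.9250 → up 644.2643 (V=0.0000), down 388.3863 (V=0.0000). Price 0.0000; hedge Δ=0.0000, bond B=0.0000.
  t=2,j=0: stock 117.7675 → up 166.0522 (V=157.9571), down 100.1024 (V=223.9069). Price 182.2411; hedge Δ=-1.0000, bond B=300.0086.
  t=2,j=1: stock 195.3555 → up 275.4513 (V=63.1826), down 166.0522 (V=157.9571). Price 110.2147; hedge Δ=-0.8663, bond B=279.4549.
  t=2,j=2: stock 324.0603 → up 456.9250 (V=0.0000), down 275.4513 (V=63.1826). Price 34.4746; hedge Δ=-0.3482, bond B=147.3007.
  t=1,j=0: stock 138.5500 → up 195.3555 (V=110.2147), down 117.7675 (V=182.2411). Price 141.3507; hedge Δ=-0.9283, bond B=269.9693.
  t=1,j=1: stock 229.8300 → up 324.0603 (V=34.4746), down 195.3555 (V=110.2147). Price 73.2474; hedge Δ=-0.5885, bond B=208.4974.
  t=0,j=0: stock 163.0000 → up 229.8300 (V=73.2474), down 138.5500 (V=141.3507). Price 104.9812; hedge Δ=-0.7461, bond B=226.5944.
The time-0 hedge costs 104.9812, which is the no-arbitrage price.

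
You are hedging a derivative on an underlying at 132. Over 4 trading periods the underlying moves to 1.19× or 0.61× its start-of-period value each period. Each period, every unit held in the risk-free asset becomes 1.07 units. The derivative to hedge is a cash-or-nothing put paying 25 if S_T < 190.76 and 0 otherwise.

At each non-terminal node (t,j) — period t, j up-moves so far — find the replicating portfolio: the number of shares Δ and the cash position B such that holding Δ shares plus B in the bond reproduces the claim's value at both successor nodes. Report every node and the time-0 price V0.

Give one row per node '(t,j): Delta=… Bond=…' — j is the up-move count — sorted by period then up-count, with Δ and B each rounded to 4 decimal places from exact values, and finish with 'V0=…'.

(0,0): Delta=-0.1330 Bond=29.0792
(1,0): Delta=0.0000 Bond=20.4074
(1,1): Delta=-0.1508 Bond=33.9080
(2,0): Delta=0.0000 Bond=21.8360
(2,1): Delta=0.0000 Bond=21.8360
(2,2): Delta=-0.1709 Bond=40.0499
(3,0): Delta=0.0000 Bond=23.3645
(3,1): Delta=0.0000 Bond=23.3645
(3,2): Delta=0.0000 Bond=23.3645
(3,3): Delta=-0.1938 Bond=47.9375
V0=11.5263

No-arbitrage ⇒ martingale measure with p* = (R−d)/(u−d) = 0.7931.
Terminal payoffs: V(4,0)=25.0000, V(4,1)=25.0000, V(4,2)=25.0000, V(4,3)=25.0000, V(4,4)=0.0000
(3,0): S=29.9615. Δ = (V_up−V_dn)/(S_up−S_dn) = (25.0000−25.0000)/(35.6542−18.2765) = 0.0000. V = [p*·25.0000 + (1−p*)·25.0000]/1.07 = 23.3645. B = V − Δ·S = 23.3645.
(3,1): S=58.4495. Δ = (V_up−V_dn)/(S_up−S_dn) = (25.0000−25.0000)/(69.5549−35.6542) = 0.0000. V = [p*·25.0000 + (1−p*)·25.0000]/1.07 = 23.3645. B = V − Δ·S = 23.3645.
(3,2): S=114.0244. Δ = (V_up−V_dn)/(S_up−S_dn) = (25.0000−25.0000)/(135.6890−69.5549) = 0.0000. V = [p*·25.0000 + (1−p*)·25.0000]/1.07 = 23.3645. B = V − Δ·S = 23.3645.
(3,3): S=222.4410. Δ = (V_up−V_dn)/(S_up−S_dn) = (0.0000−25.0000)/(264.7048−135.6890) = -0.1938. V = [p*·0.0000 + (1−p*)·25.0000]/1.07 = 4.8340. B = V − Δ·S = 47.9375.
(2,0): S=49.1172. Δ = (V_up−V_dn)/(S_up−S_dn) = (23.3645−23.3645)/(58.4495−29.9615) = 0.0000. V = [p*·23.3645 + (1−p*)·23.3645]/1.07 = 21.8360. B = V − Δ·S = 21.8360.
(2,1): S=95.8188. Δ = (V_up−V_dn)/(S_up−S_dn) = (23.3645−23.3645)/(114.0244−58.4495) = 0.0000. V = [p*·23.3645 + (1−p*)·23.3645]/1.07 = 21.8360. B = V − Δ·S = 21.8360.
(2,2): S=186.9252. Δ = (V_up−V_dn)/(S_up−S_dn) = (4.8340−23.3645)/(222.4410−114.0244) = -0.1709. V = [p*·4.8340 + (1−p*)·23.3645]/1.07 = 8.1009. B = V − Δ·S = 40.0499.
(1,0): S=80.5200. Δ = (V_up−V_dn)/(S_up−S_dn) = (21.8360−21.8360)/(95.8188−49.1172) = 0.0000. V = [p*·21.8360 + (1−p*)·21.8360]/1.07 = 20.4074. B = V − Δ·S = 20.4074.
(1,1): S=157.0800. Δ = (V_up−V_dn)/(S_up−S_dn) = (8.1009−21.8360)/(186.9252−95.8188) = -0.1508. V = [p*·8.1009 + (1−p*)·21.8360]/1.07 = 10.2267. B = V − Δ·S = 33.9080.
(0,0): S=132.0000. Δ = (V_up−V_dn)/(S_up−S_dn) = (10.2267−20.4074)/(157.0800−80.5200) = -0.1330. V = [p*·10.2267 + (1−p*)·20.4074]/1.07 = 11.5263. B = V − Δ·S = 29.0792.
Check: Δ(0,0)·S0 + B(0,0) = 11.5263 = V0.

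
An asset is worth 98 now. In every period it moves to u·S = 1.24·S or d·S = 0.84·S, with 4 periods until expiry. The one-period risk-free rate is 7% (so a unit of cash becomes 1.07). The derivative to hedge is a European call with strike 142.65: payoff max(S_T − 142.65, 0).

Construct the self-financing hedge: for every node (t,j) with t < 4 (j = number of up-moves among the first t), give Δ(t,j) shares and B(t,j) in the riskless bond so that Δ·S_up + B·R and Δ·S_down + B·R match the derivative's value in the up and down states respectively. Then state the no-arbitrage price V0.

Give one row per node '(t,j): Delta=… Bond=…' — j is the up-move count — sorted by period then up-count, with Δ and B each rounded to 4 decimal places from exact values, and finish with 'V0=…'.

(0,0): Delta=0.4214 Bond=-30.3488
(1,0): Delta=0.1254 Bond=-8.1066
(1,1): Delta=0.5696 Bond=-50.4833
(2,0): Delta=0.0000 Bond=0.0000
(2,1): Delta=0.1882 Bond=-15.0854
(2,2): Delta=0.7606 Bond=-82.7928
(3,0): Delta=0.0000 Bond=0.0000
(3,1): Delta=0.0000 Bond=0.0000
(3,2): Delta=0.2825 Bond=-28.0719
(3,3): Delta=1.0000 Bond=-133.3178
V0=10.9522

No-arbitrage ⇒ martingale measure with p* = (R−d)/(u−d) = 0.5750.
Terminal values V(4,·): V(4,0)=0.0000, V(4,1)=0.0000, V(4,2)=0.0000, V(4,3)=14.3033, V(4,4)=89.0429
  t=3,j=0: stock 58.0850 → up 72.0254 (V=0.0000), down 48.7914 (V=0.0000). Price 0.0000; hedge Δ=0.0000, bond B=0.0000.
  t=3,j=1: stock 85.7445 → up 106.3232 (V=0.0000), down 72.0254 (V=0.0000). Price 0.0000; hedge Δ=0.0000, bond B=0.0000.
  t=3,j=2: stock 126.5752 → up 156.9533 (V=14.3033), down 106.3232 (V=0.0000). Price 7.6863; hedge Δ=0.2825, bond B=-28.0719.
  t=3,j=3: stock 186.8492 → up 231.6929 (V=89.0429), down 156.9533 (V=14.3033). Price 53.5314; hedge Δ=1.0000, bond B=-133.3178.
  t=2,j=0: stock 69.1488 → up 85.7445 (V=0.0000), down 58.0850 (V=0.0000). Price 0.0000; hedge Δ=0.0000, bond B=0.0000.
  t=2,j=1: stock 102.0768 → up 126.5752 (V=7.6863), down 85.7445 (V=0.0000). Price 4.1305; hedge Δ=0.1882, bond B=-15.0854.
  t=2,j=2: stock 150.6848 → up 186.8492 (V=53.5314), down 126.5752 (V=7.6863). Price 31.8199; hedge Δ=0.7606, bond B=-82.7928.
  t=1,j=0: stock 82.3200 → up 102.0768 (V=4.1305), down 69.1488 (V=0.0000). Price 2.2197; hedge Δ=0.1254, bond B=-8.1066.
  t=1,j=1: stock 121.5200 → up 150.6848 (V=31.8199), down 102.0768 (V=4.1305). Price 18.7401; hedge Δ=0.5696, bond B=-50.4833.
  t=0,j=0: stock 98.0000 → up 121.5200 (V=18.7401), down 82.3200 (V=2.2197). Price 10.9522; hedge Δ=0.4214, bond B=-30.3488.
Check: Δ(0,0)·S0 + B(0,0) = 10.9522 = V0.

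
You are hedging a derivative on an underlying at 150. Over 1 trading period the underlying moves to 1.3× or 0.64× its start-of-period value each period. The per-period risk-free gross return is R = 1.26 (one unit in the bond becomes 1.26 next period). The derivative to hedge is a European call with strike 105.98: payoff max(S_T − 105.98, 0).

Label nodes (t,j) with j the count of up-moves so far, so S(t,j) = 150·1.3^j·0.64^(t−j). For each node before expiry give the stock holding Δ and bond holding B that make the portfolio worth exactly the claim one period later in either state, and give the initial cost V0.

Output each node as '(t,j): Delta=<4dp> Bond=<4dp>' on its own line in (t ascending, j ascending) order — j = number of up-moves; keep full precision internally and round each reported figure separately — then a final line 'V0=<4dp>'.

(0,0): Delta=0.8992 Bond=-68.5099
V0=66.3689

The replicating-portfolio and risk-neutral prices coincide; use p* = (1.26−0.64)/(1.3−0.64) = 0.9394 for the latter.
Terminal payoffs: V(1,0)=0.0000, V(1,1)=89.0200
  t=0,j=0: stock 150.0000 → up 195.0000 (V=89.0200), down 96.0000 (V=0.0000). Price 66.3689; hedge Δ=0.8992, bond B=-68.5099.
Self-financing check: at every node Δ·S+B equals the discounted successor values.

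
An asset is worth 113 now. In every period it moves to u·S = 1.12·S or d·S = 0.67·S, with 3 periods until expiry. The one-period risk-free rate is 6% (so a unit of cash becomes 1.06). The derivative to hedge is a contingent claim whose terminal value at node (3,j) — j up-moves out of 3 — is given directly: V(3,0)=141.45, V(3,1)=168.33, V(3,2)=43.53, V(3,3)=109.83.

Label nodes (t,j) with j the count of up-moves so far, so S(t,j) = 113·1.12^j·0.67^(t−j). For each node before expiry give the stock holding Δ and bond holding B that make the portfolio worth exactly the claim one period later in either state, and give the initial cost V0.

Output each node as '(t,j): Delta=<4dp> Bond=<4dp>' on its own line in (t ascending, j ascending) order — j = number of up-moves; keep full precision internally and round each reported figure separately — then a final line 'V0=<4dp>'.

No-arbitrage ⇒ martingale measure with p* = (R−d)/(u−d) = 0.8667.
At expiry t=3: V(3,0)=141.4500, V(3,1)=168.3300, V(3,2)=43.5300, V(3,3)=109.8300
(2,0): S=50.7257. Δ = (V_up−V_dn)/(S_up−S_dn) = (168.3300−141.4500)/(56.8128−33.9862) = 1.1776. V = [p*·168.3300 + (1−p*)·141.4500]/1.06 = 155.4208. B = V − Δ·S = 95.6874.
(2,1): S=84.7952. Δ = (V_up−V_dn)/(S_up−S_dn) = (43.5300−168.3300)/(94.9706−56.8128) = -3.2706. V = [p*·43.5300 + (1−p*)·168.3300]/1.06 = 56.7642. B = V − Δ·S = 334.0975.
(2,2): S=141.7472. Δ = (V_up−V_dn)/(S_up−S_dn) = (109.8300−43.5300)/(158.7569−94.9706) = 1.0394. V = [p*·109.8300 + (1−p*)·43.5300]/1.06 = 95.2736. B = V − Δ·S = -52.0597.
(1,0): S=75.7100. Δ = (V_up−V_dn)/(S_up−S_dn) = (56.7642−155.4208)/(84.7952−50.7257) = -2.8957. V = [p*·56.7642 + (1−p*)·155.4208]/1.06 = 65.9607. B = V − Δ·S = 285.1976.
(1,1): S=126.5600. Δ = (V_up−V_dn)/(S_up−S_dn) = (95.2736−56.7642)/(141.7472−84.7952) = 0.6762. V = [p*·95.2736 + (1−p*)·56.7642]/1.06 = 85.0368. B = V − Δ·S = -0.5397.
(0,0): S=113.0000. Δ = (V_up−V_dn)/(S_up−S_dn) = (85.0368−65.9607)/(126.5600−75.7100) = 0.3751. V = [p*·85.0368 + (1−p*)·65.9607]/1.06 = 77.8239. B = V − Δ·S = 35.4326.
Root portfolio cost Δ·113+B reproduces V0=77.8239.

(0,0): Delta=0.3751 Bond=35.4326
(1,0): Delta=-2.8957 Bond=285.1976
(1,1): Delta=0.6762 Bond=-0.5397
(2,0): Delta=1.1776 Bond=95.6874
(2,1): Delta=-3.2706 Bond=334.0975
(2,2): Delta=1.0394 Bond=-52.0597
V0=77.8239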